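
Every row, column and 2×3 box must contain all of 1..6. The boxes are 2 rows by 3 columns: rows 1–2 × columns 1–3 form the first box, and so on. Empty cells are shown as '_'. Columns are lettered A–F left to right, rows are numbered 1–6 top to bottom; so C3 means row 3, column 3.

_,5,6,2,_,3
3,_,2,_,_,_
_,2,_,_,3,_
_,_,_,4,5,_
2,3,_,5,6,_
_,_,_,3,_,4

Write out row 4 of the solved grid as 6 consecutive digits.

613452

F5 = 1: row 5 has {2,3,5,6}; col 6 has {3,4}; box has {3,4,5,6} → only 1 remains.
E6 = 2: row 6 has {3,4}; col 5 has {3,5,6}; box has {1,3,4,5,6} → only 2 remains.
F3 = 6: row 3 has {2,3}; col 6 has {1,3,4}; box has {3,4,5} → only 6 remains.
F4 = 2: row 4 has {4,5}; col 6 has {1,3,4,6}; box has {3,4,5,6} → only 2 remains.
C5 = 4: row 5 has {1,2,3,5,6}; col 3 has {2,6}; box has {2,3} → only 4 remains.
F2 = 5: row 2 has {2,3}; col 6 has {1,2,3,4,6}; box has {2,3} → only 5 remains.
D3 = 1: row 3 has {2,3,6}; col 4 has {2,3,4,5}; box has {2,3,4,5,6} → only 1 remains.
D2 = 6: row 2 has {2,3,5}; col 4 has {1,2,3,4,5}; box has {2,3,5} → only 6 remains.
C3 = 5: row 3 has {1,2,3,6}; col 3 has {2,4,6}; box has {2} → only 5 remains.
C6 = 1: row 6 has {2,3,4}; col 3 has {2,4,5,6}; box has {2,3,4} → only 1 remains.
A3 = 4: row 3 has {1,2,3,5,6}; col 1 has {2,3}; box has {2,5} → only 4 remains.
C4 = 3: row 4 has {2,4,5}; col 3 has {1,2,4,5,6}; box has {2,4,5} → only 3 remains.
B6 = 6: row 6 has {1,2,3,4}; col 2 has {2,3,5}; box has {1,2,3,4} → only 6 remains.
A1 = 1: row 1 has {2,3,5,6}; col 1 has {2,3,4}; box has {2,3,5,6} → only 1 remains.
E1 = 4: row 1 has {1,2,3,5,6}; col 5 has {2,3,5,6}; box has {2,3,5,6} → only 4 remains.
B2 = 4: row 2 has {2,3,5,6}; col 2 has {2,3,5,6}; box has {1,2,3,5,6} → only 4 remains.
E2 = 1: row 2 has {2,3,4,5,6}; col 5 has {2,3,4,5,6}; box has {2,3,4,5,6} → only 1 remains.
A4 = 6: row 4 has {2,3,4,5}; col 1 has {1,2,3,4}; box has {2,3,4,5} → only 6 remains.
B4 = 1: row 4 has {2,3,4,5,6}; col 2 has {2,3,4,5,6}; box has {2,3,4,5,6} → only 1 remains.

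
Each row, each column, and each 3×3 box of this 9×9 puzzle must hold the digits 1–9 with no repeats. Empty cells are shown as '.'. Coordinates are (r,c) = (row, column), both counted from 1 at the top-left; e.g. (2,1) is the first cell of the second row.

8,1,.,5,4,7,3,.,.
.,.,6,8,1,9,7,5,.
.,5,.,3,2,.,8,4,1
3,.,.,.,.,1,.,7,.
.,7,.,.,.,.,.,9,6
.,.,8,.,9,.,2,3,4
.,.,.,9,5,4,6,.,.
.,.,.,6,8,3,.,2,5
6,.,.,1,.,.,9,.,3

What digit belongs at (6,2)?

(1,8) = 6: row 1 has {1,3,4,5,7,8}; col 8 has {2,3,4,5,7,9}; box has {1,3,4,5,7,8} → only 6 remains.
(2,9) = 2: row 2 has {1,5,6,7,8,9}; col 9 has {1,3,4,5,6}; box has {1,3,4,5,6,7,8} → only 2 remains.
(3,6) = 6: row 3 has {1,2,3,4,5,8}; col 6 has {1,3,4,7,9}; box has {1,2,3,4,5,7,8,9} → only 6 remains.
(4,5) = 6: row 4 has {1,3,7}; col 5 has {1,2,4,5,8,9}; box has {1,9} → only 6 remains.
(4,7) = 5: row 4 has {1,3,6,7}; col 7 has {2,3,6,7,8,9}; box has {2,3,4,6,7,9} → only 5 remains.
(4,9) = 8: row 4 has {1,3,5,6,7}; col 9 has {1,2,3,4,5,6}; box has {2,3,4,5,6,7,9} → only 8 remains.
(5,5) = 3: row 5 has {6,7,9}; col 5 has {1,2,4,5,6,8,9}; box has {1,6,9} → only 3 remains.
(5,7) = 1: row 5 has {3,6,7,9}; col 7 has {2,3,5,6,7,8,9}; box has {2,3,4,5,6,7,8,9} → only 1 remains.
(6,2) = 6: row 6 has {2,3,4,8,9}; col 2 has {1,5,7}; box has {3,7,8} → only 6 remains.

6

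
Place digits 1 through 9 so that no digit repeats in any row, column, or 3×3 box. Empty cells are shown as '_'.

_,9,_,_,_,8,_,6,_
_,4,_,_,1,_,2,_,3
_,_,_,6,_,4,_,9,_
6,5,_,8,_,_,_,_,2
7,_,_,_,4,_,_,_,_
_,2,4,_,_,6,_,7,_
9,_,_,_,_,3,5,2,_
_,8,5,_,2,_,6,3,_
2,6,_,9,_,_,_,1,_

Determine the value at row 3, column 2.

3

row 4, column 8 = 4: row 4 has {2,5,6,8}; col 8 has {1,2,3,6,7,9}; box has {2,7} → only 4 remains.
row 2, column 3 = 6: in row 2, 6 can only go here (every other open cell in that row sees a 6).
row 2, column 6 = 9: in row 2, 9 can only go here (every other open cell in that row sees a 9).
row 2, column 4 = 7: in row 2, 7 can only go here (every other open cell in that row sees a 7).
row 3, column 3 = 2: in row 3, 2 can only go here (every other open cell in that row sees a 2).
row 1, column 4 = 2: in row 1, 2 can only go here (every other open cell in that row sees a 2).
row 5, column 6 = 2: in row 5, 2 can only go here (every other open cell in that row sees a 2).
row 5, column 9 = 6: in row 5, 6 can only go here (every other open cell in that row sees a 6).
row 7, column 5 = 6: in row 7, 6 can only go here (every other open cell in that row sees a 6).
row 7, column 9 = 8: in row 7, 8 can only go here (every other open cell in that row sees an 8).
row 7, column 4 = 4: in row 7, 4 can only go here (every other open cell in that row sees a 4).
row 8, column 4 = 1: row 8 has {2,3,5,6,8}; col 4 has {2,4,6,7,8,9}; box has {2,3,4,6,9} → only 1 remains.
row 8, column 6 = 7: row 8 has {1,2,3,5,6,8}; col 6 has {2,3,4,6,8,9}; box has {1,2,3,4,6,9} → only 7 remains.
row 9, column 6 = 5: row 9 has {1,2,6,9}; col 6 has {2,3,4,6,7,8,9}; box has {1,2,3,4,6,7,9} → only 5 remains.
row 4, column 6 = 1: row 4 has {2,4,5,6,8}; col 6 has {2,3,4,5,6,7,8,9}; box has {2,4,6,8} → only 1 remains.
row 8, column 1 = 4: row 8 has {1,2,3,5,6,7,8}; col 1 has {2,6,7,9}; box has {2,5,6,8,9} → only 4 remains.
row 8, column 9 = 9: row 8 has {1,2,3,4,5,6,7,8}; col 9 has {2,3,6,8}; box has {1,2,3,5,6,8} → only 9 remains.
row 9, column 5 = 8: row 9 has {1,2,5,6,9}; col 5 has {1,2,4,6}; box has {1,2,3,4,5,6,7,9} → only 8 remains.
row 4, column 5 = 7: in row 4, 7 can only go here (every other open cell in that row sees a 7).
row 9, column 3 = 3: in row 9, 3 can only go here (every other open cell in that row sees a 3).
row 4, column 3 = 9: row 4 has {1,2,4,5,6,7,8}; col 3 has {2,3,4,5,6}; box has {2,4,5,6,7} → only 9 remains.
row 4, column 7 = 3: row 4 has {1,2,4,5,6,7,8,9}; col 7 has {2,5,6}; box has {2,4,6,7} → only 3 remains.
row 5, column 7 = 9: in row 5, 9 can only go here (every other open cell in that row sees a 9).
row 6, column 5 = 9: in row 6, 9 can only go here (every other open cell in that row sees a 9).
row 5, column 3 = 8: in column 3, 8 can only go here (every other open cell in that column sees an 8).
row 5, column 8 = 5: row 5 has {2,4,6,7,8,9}; col 8 has {1,2,3,4,6,7,9}; box has {2,3,4,6,7,9} → only 5 remains.
row 6, column 9 = 1: row 6 has {2,4,6,7,9}; col 9 has {2,3,6,8,9}; box has {2,3,4,5,6,7,9} → only 1 remains.
row 2, column 8 = 8: row 2 has {1,2,3,4,6,7,9}; col 8 has {1,2,3,4,5,6,7,9}; box has {2,3,6,9} → only 8 remains.
row 5, column 4 = 3: row 5 has {2,4,5,6,7,8,9}; col 4 has {1,2,4,6,7,8,9}; box has {1,2,4,6,7,8,9} → only 3 remains.
row 6, column 1 = 3: row 6 has {1,2,4,6,7,9}; col 1 has {2,4,6,7,9}; box has {2,4,5,6,7,8,9} → only 3 remains.
row 6, column 4 = 5: row 6 has {1,2,3,4,6,7,9}; col 4 has {1,2,3,4,6,7,8,9}; box has {1,2,3,4,6,7,8,9} → only 5 remains.
row 6, column 7 = 8: row 6 has {1,2,3,4,5,6,7,9}; col 7 has {2,3,5,6,9}; box has {1,2,3,4,5,6,7,9} → only 8 remains.
row 2, column 1 = 5: row 2 has {1,2,3,4,6,7,8,9}; col 1 has {2,3,4,6,7,9}; box has {2,4,6,9} → only 5 remains.
row 5, column 2 = 1: row 5 has {2,3,4,5,6,7,8,9}; col 2 has {2,4,5,6,8,9}; box has {2,3,4,5,6,7,8,9} → only 1 remains.
row 7, column 2 = 7: row 7 has {2,3,4,5,6,8,9}; col 2 has {1,2,4,5,6,8,9}; box has {2,3,4,5,6,8,9} → only 7 remains.
row 7, column 3 = 1: row 7 has {2,3,4,5,6,7,8,9}; col 3 has {2,3,4,5,6,8,9}; box has {2,3,4,5,6,7,8,9} → only 1 remains.
row 1, column 1 = 1: row 1 has {2,6,8,9}; col 1 has {2,3,4,5,6,7,9}; box has {2,4,5,6,9} → only 1 remains.
row 1, column 3 = 7: row 1 has {1,2,6,8,9}; col 3 has {1,2,3,4,5,6,8,9}; box has {1,2,4,5,6,9} → only 7 remains.
row 1, column 7 = 4: row 1 has {1,2,6,7,8,9}; col 7 has {2,3,5,6,8,9}; box has {2,3,6,8,9} → only 4 remains.
row 1, column 9 = 5: row 1 has {1,2,4,6,7,8,9}; col 9 has {1,2,3,6,8,9}; box has {2,3,4,6,8,9} → only 5 remains.
row 3, column 1 = 8: row 3 has {2,4,6,9}; col 1 has {1,2,3,4,5,6,7,9}; box has {1,2,4,5,6,7,9} → only 8 remains.
row 3, column 2 = 3: row 3 has {2,4,6,8,9}; col 2 has {1,2,4,5,6,7,8,9}; box has {1,2,4,5,6,7,8,9} → only 3 remains.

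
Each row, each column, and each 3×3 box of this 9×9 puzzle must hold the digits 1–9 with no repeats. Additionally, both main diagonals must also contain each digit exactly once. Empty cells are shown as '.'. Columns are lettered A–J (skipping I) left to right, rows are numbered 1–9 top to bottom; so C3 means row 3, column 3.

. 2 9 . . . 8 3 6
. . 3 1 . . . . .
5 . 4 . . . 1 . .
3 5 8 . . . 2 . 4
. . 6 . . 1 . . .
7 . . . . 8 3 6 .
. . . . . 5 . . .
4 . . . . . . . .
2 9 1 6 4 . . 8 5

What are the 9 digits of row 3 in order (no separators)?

A1 = 1 (sole candidate).
A5 = 9 (sole candidate).
B5 = 4 (sole candidate).
B6 = 1 (sole candidate).
C6 = 2 (sole candidate).
J6 = 9 (sole candidate).
C7 = 7 (sole candidate).
C8 = 5 (sole candidate).
G9 = 7 (sole candidate).
F4 = 9 (sole candidate).
E5 = 3 (sole candidate).
G5 = 5 (sole candidate).
H5 = 7 (sole candidate).
J5 = 8 (sole candidate).
E6 = 5 (sole candidate).
B8 = 8 (sole candidate).
F9 = 3 (sole candidate).
E1 = 7 (sole candidate).
F1 = 4 (sole candidate).
D4 = 7 (sole candidate).
E4 = 6 (sole candidate).
H4 = 1 (sole candidate).
D5 = 2 (sole candidate).
D6 = 4 (sole candidate).
A7 = 6 (sole candidate).
B7 = 3 (sole candidate).
G7 = 9 (sole candidate).
D8 = 9 (sole candidate).
G8 = 6 (sole candidate).
H8 = 2 (sole candidate).
D1 = 5 (sole candidate).
A2 = 8 (sole candidate).
B2 = 6 (sole candidate).
F2 = 2 (sole candidate).
G2 = 4 (sole candidate).
H2 = 5 (sole candidate).
J2 = 7 (sole candidate).
B3 = 7: row 3 has {1,4,5}; col 2 has {1,2,3,4,5,6,8,9}; box has {1,2,3,4,5,6,8,9} → only 7 remains.
F3 = 6: row 3 has {1,4,5,7}; col 6 has {1,2,3,4,5,8,9}; box has {1,2,4,5,7} → only 6 remains.
H3 = 9: row 3 has {1,4,5,6,7}; col 8 has {1,2,3,5,6,7,8}; box has {1,3,4,5,6,7,8} → only 9 remains.
J3 = 2: row 3 has {1,4,5,6,7,9}; col 9 has {4,5,6,7,8,9}; box has {1,3,4,5,6,7,8,9} → only 2 remains.
D7 = 8 (sole candidate).
H7 = 4 (sole candidate).
J7 = 1 (sole candidate).
E8 = 1 (sole candidate).
F8 = 7 (sole candidate).
J8 = 3 (sole candidate).
E2 = 9 (sole candidate).
D3 = 3: row 3 has {1,2,4,5,6,7,9}; col 4 has {1,2,4,5,6,7,8,9}; box has {1,2,4,5,6,7,9} → only 3 remains.
E3 = 8: row 3 has {1,2,3,4,5,6,7,9}; col 5 has {1,3,4,5,6,7,9}; box has {1,2,3,4,5,6,7,9} → only 8 remains.

574386192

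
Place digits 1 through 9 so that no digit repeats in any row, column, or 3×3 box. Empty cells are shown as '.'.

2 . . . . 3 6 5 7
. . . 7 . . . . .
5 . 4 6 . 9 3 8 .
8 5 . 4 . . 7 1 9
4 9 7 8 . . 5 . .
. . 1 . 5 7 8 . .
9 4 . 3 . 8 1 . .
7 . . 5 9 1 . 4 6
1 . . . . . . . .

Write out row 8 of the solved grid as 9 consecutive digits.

r1c4 = 1: row 1 has {2,3,5,6,7}; col 4 has {3,4,5,6,7,8}; box has {3,6,7,9} → only 1 remains.
r3c5 = 2: row 3 has {3,4,5,6,8,9}; col 5 has {5,9}; box has {1,3,6,7,9} → only 2 remains.
r3c9 = 1: row 3 has {2,3,4,5,6,8,9}; col 9 has {6,7,9}; box has {3,5,6,7,8} → only 1 remains.
r8c7 = 2: row 8 has {1,4,5,6,7,9}; col 7 has {1,3,5,6,7,8}; box has {1,4,6} → only 2 remains.
r9c4 = 2: row 9 has {1}; col 4 has {1,3,4,5,6,7,8}; box has {1,3,5,8,9} → only 2 remains.
r9c7 = 9: row 9 has {1,2}; col 7 has {1,2,3,5,6,7,8}; box has {1,2,4,6} → only 9 remains.
r1c2 = 8: row 1 has {1,2,3,5,6,7}; col 2 has {4,5,9}; box has {2,4,5} → only 8 remains.
r1c3 = 9: row 1 has {1,2,3,5,6,7,8}; col 3 has {1,4,7}; box has {2,4,5,8} → only 9 remains.
r1c5 = 4: row 1 has {1,2,3,5,6,7,8,9}; col 5 has {2,5,9}; box has {1,2,3,6,7,9} → only 4 remains.
r2c5 = 8: row 2 has {7}; col 5 has {2,4,5,9}; box has {1,2,3,4,6,7,9} → only 8 remains.
r2c6 = 5: row 2 has {7,8}; col 6 has {1,3,7,8,9}; box has {1,2,3,4,6,7,8,9} → only 5 remains.
r2c7 = 4: row 2 has {5,7,8}; col 7 has {1,2,3,5,6,7,8,9}; box has {1,3,5,6,7,8} → only 4 remains.
r2c9 = 2: row 2 has {4,5,7,8}; col 9 has {1,6,7,9}; box has {1,3,4,5,6,7,8} → only 2 remains.
r3c2 = 7: row 3 has {1,2,3,4,5,6,8,9}; col 2 has {4,5,8,9}; box has {2,4,5,8,9} → only 7 remains.
r5c9 = 3: row 5 has {4,5,7,8,9}; col 9 has {1,2,6,7,9}; box has {1,5,7,8,9} → only 3 remains.
r6c4 = 9: row 6 has {1,5,7,8}; col 4 has {1,2,3,4,5,6,7,8}; box has {4,5,7,8} → only 9 remains.
r6c9 = 4: row 6 has {1,5,7,8,9}; col 9 has {1,2,3,6,7,9}; box has {1,3,5,7,8,9} → only 4 remains.
r7c8 = 7: row 7 has {1,3,4,8,9}; col 8 has {1,4,5,8}; box has {1,2,4,6,9} → only 7 remains.
r7c9 = 5: row 7 has {1,3,4,7,8,9}; col 9 has {1,2,3,4,6,7,9}; box has {1,2,4,6,7,9} → only 5 remains.
r8c2 = 3: row 8 has {1,2,4,5,6,7,9}; col 2 has {4,5,7,8,9}; box has {1,4,7,9} → only 3 remains.
r8c3 = 8: row 8 has {1,2,3,4,5,6,7,9}; col 3 has {1,4,7,9}; box has {1,3,4,7,9} → only 8 remains.

738591246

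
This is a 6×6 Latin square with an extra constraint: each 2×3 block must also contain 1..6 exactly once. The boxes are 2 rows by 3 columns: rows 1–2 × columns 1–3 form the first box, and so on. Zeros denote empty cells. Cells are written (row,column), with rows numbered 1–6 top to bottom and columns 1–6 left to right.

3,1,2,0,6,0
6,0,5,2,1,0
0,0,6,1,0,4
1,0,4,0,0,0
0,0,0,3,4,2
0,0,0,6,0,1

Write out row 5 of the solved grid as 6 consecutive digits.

561342

(1,6) = 5: row 1 has {1,2,3,6}; col 6 has {1,2,4}; box has {1,2,6} → only 5 remains.
(2,2) = 4: row 2 has {1,2,5,6}; col 2 has {1}; box has {1,2,3,5,6} → only 4 remains.
(2,6) = 3: row 2 has {1,2,4,5,6}; col 6 has {1,2,4,5}; box has {1,2,5,6} → only 3 remains.
(4,4) = 5: row 4 has {1,4}; col 4 has {1,2,3,6}; box has {1,4} → only 5 remains.
(4,6) = 6: row 4 has {1,4,5}; col 6 has {1,2,3,4,5}; box has {1,4,5} → only 6 remains.
(5,1) = 5: row 5 has {2,3,4}; col 1 has {1,3,6}; box has {} → only 5 remains.
(5,2) = 6: row 5 has {2,3,4,5}; col 2 has {1,4}; box has {5} → only 6 remains.
(5,3) = 1: row 5 has {2,3,4,5,6}; col 3 has {2,4,5,6}; box has {5,6} → only 1 remains.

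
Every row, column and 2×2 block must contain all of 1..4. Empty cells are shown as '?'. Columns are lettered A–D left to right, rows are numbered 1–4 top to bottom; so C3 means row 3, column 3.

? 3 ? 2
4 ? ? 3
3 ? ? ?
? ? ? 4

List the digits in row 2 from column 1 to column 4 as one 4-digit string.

4213

A1 = 1: row 1 has {2,3}; col 1 has {3,4}; box has {3,4} → only 1 remains.
C1 = 4: row 1 has {1,2,3}; col 3 has {}; box has {2,3} → only 4 remains.
B2 = 2: row 2 has {3,4}; col 2 has {3}; box has {1,3,4} → only 2 remains.
C2 = 1: row 2 has {2,3,4}; col 3 has {4}; box has {2,3,4} → only 1 remains.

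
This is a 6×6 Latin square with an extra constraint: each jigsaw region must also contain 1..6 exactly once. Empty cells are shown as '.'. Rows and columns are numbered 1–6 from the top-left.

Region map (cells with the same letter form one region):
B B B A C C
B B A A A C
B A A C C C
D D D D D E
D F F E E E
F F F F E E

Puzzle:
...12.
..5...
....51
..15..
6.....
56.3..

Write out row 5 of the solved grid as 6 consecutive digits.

612435

r1c2 = 5 (hidden single in row 1).
r4c6 = 6 (hidden single in row 4).
r1c3 = 6 (hidden single in row 1).
r3c4 = 6 (hidden single in row 3).
r2c5 = 6 (hidden single in row 2).
r5c6 = 5: in row 5, 5 can only go here (every other open cell in that row sees a 5).
r5c5 = 3: in row 5, 3 can only go here (every other open cell in that row sees a 3).
r4c5 = 4 (sole candidate).
r6c5 = 1 (sole candidate).
r5c2 = 1: in row 5, 1 can only go here (every other open cell in that row sees a 1).
r2c1 = 1 (hidden single in row 2).
r3c3 = 3 (hidden single in column 3).
r6c6 = 2 (hidden single in column 6).
r5c4 = 4: row 5 has {1,3,5,6}; col 4 has {1,3,5,6}; region has {1,2,3,5,6} → only 4 remains.
r6c3 = 4 (sole candidate).
r2c4 = 2 (sole candidate).
r3c2 = 4 (sole candidate).
r5c3 = 2: row 5 has {1,3,4,5,6}; col 3 has {1,3,4,5,6}; region has {1,3,4,5,6} → only 2 remains.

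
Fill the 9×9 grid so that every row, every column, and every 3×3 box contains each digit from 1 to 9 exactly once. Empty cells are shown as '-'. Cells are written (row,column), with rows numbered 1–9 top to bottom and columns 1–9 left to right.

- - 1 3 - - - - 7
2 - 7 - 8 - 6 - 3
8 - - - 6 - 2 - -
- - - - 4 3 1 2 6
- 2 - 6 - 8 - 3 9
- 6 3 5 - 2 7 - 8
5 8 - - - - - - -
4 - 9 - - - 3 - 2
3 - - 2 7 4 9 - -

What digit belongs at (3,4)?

(5,5) = 1: row 5 has {2,3,6,8,9}; col 5 has {4,6,7,8}; box has {2,3,4,5,6,8} → only 1 remains.
(6,5) = 9: row 6 has {2,3,5,6,7,8}; col 5 has {1,4,6,7,8}; box has {1,2,3,4,5,6,8} → only 9 remains.
(6,8) = 4: row 6 has {2,3,5,6,7,8,9}; col 8 has {2,3}; box has {1,2,3,6,7,8,9} → only 4 remains.
(7,5) = 3: row 7 has {5,8}; col 5 has {1,4,6,7,8,9}; box has {2,4,7} → only 3 remains.
(7,7) = 4: row 7 has {3,5,8}; col 7 has {1,2,3,6,7,9}; box has {2,3,9} → only 4 remains.
(7,9) = 1: row 7 has {3,4,5,8}; col 9 has {2,3,6,7,8,9}; box has {2,3,4,9} → only 1 remains.
(8,5) = 5: row 8 has {2,3,4,9}; col 5 has {1,3,4,6,7,8,9}; box has {2,3,4,7} → only 5 remains.
(9,2) = 1: row 9 has {2,3,4,7,9}; col 2 has {2,6,8}; box has {3,4,5,8,9} → only 1 remains.
(9,3) = 6: row 9 has {1,2,3,4,7,9}; col 3 has {1,3,7,9}; box has {1,3,4,5,8,9} → only 6 remains.
(9,9) = 5: row 9 has {1,2,3,4,6,7,9}; col 9 has {1,2,3,6,7,8,9}; box has {1,2,3,4,9} → only 5 remains.
(1,5) = 2: row 1 has {1,3,7}; col 5 has {1,3,4,5,6,7,8,9}; box has {3,6,8} → only 2 remains.
(3,9) = 4: row 3 has {2,6,8}; col 9 has {1,2,3,5,6,7,8,9}; box has {2,3,6,7} → only 4 remains.
(4,4) = 7: row 4 has {1,2,3,4,6}; col 4 has {2,3,5,6}; box has {1,2,3,4,5,6,8,9} → only 7 remains.
(5,1) = 7: row 5 has {1,2,3,6,8,9}; col 1 has {2,3,4,5,8}; box has {2,3,6} → only 7 remains.
(5,7) = 5: row 5 has {1,2,3,6,7,8,9}; col 7 has {1,2,3,4,6,7,9}; box has {1,2,3,4,6,7,8,9} → only 5 remains.
(6,1) = 1: row 6 has {2,3,4,5,6,7,8,9}; col 1 has {2,3,4,5,7,8}; box has {2,3,6,7} → only 1 remains.
(7,3) = 2: row 7 has {1,3,4,5,8}; col 3 has {1,3,6,7,9}; box has {1,3,4,5,6,8,9} → only 2 remains.
(7,4) = 9: row 7 has {1,2,3,4,5,8}; col 4 has {2,3,5,6,7}; box has {2,3,4,5,7} → only 9 remains.
(7,6) = 6: row 7 has {1,2,3,4,5,8,9}; col 6 has {2,3,4,8}; box has {2,3,4,5,7,9} → only 6 remains.
(7,8) = 7: row 7 has {1,2,3,4,5,6,8,9}; col 8 has {2,3,4}; box has {1,2,3,4,5,9} → only 7 remains.
(8,2) = 7: row 8 has {2,3,4,5,9}; col 2 has {1,2,6,8}; box has {1,2,3,4,5,6,8,9} → only 7 remains.
(8,6) = 1: row 8 has {2,3,4,5,7,9}; col 6 has {2,3,4,6,8}; box has {2,3,4,5,6,7,9} → only 1 remains.
(9,8) = 8: row 9 has {1,2,3,4,5,6,7,9}; col 8 has {2,3,4,7}; box has {1,2,3,4,5,7,9} → only 8 remains.
(1,7) = 8: row 1 has {1,2,3,7}; col 7 has {1,2,3,4,5,6,7,9}; box has {2,3,4,6,7} → only 8 remains.
(3,3) = 5: row 3 has {2,4,6,8}; col 3 has {1,2,3,6,7,9}; box has {1,2,7,8} → only 5 remains.
(3,4) = 1: row 3 has {2,4,5,6,8}; col 4 has {2,3,5,6,7,9}; box has {2,3,6,8} → only 1 remains.

1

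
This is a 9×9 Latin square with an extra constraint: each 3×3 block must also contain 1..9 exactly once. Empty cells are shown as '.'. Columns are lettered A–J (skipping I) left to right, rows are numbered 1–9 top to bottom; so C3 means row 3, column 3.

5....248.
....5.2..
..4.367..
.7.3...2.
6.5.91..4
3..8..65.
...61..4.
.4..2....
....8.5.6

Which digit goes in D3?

1

E1 = 7 (sole candidate).
E6 = 4 (sole candidate).
F6 = 7 (sole candidate).
E4 = 6 (sole candidate).
F4 = 5 (sole candidate).
D5 = 2 (sole candidate).
B5 = 8 (sole candidate).
G5 = 3 (sole candidate).
H5 = 7 (sole candidate).
J3 = 5 (hidden single in row 3).
A3 = 8 (hidden single in row 3).
F2 = 8 (hidden single in row 2).
D2 = 4 (hidden single in row 2).
B3 = 2 (hidden single in row 3).
A4 = 4 (hidden single in row 4).
C6 = 2 (hidden single in row 6).
B7 = 5 (hidden single in row 7).
D8 = 5 (hidden single in row 8).
C8 = 6 (hidden single in row 8).
B1 = 6 (hidden single in row 1).
H2 = 6 (hidden single in row 2).
A9 = 2 (hidden single in row 9).
F9 = 4 (hidden single in row 9).
J7 = 2 (hidden single in row 7).
C7 = 8 (hidden single in column 3).
G7 = 9 (sole candidate).
A7 = 7 (sole candidate).
F7 = 3 (sole candidate).
F8 = 9 (sole candidate).
D9 = 7 (sole candidate).
A8 = 1 (sole candidate).
G8 = 8 (sole candidate).
H8 = 3 (sole candidate).
J8 = 7 (sole candidate).
H9 = 1 (sole candidate).
A2 = 9 (sole candidate).
H3 = 9 (sole candidate).
G4 = 1 (sole candidate).
J6 = 9 (sole candidate).
D3 = 1: row 3 has {2,3,4,5,6,7,8,9}; col 4 has {2,3,4,5,6,7,8}; box has {2,3,4,5,6,7,8} → only 1 remains.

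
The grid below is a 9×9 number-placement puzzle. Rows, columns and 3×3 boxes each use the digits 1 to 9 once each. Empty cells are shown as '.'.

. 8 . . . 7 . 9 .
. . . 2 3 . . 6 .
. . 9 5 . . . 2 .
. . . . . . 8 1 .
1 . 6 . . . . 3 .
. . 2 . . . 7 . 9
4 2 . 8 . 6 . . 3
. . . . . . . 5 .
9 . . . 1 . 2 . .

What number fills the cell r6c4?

1

r6c8 = 4: row 6 has {2,7,9}; col 8 has {1,2,3,5,6,9}; box has {1,3,7,8,9} → only 4 remains.
r7c8 = 7: row 7 has {2,3,4,6,8}; col 8 has {1,2,3,4,5,6,9}; box has {2,3,5} → only 7 remains.
r9c8 = 8: row 9 has {1,2,9}; col 8 has {1,2,3,4,5,6,7,9}; box has {2,3,5,7} → only 8 remains.
r5c7 = 5: row 5 has {1,3,6}; col 7 has {2,7,8}; box has {1,3,4,7,8,9} → only 5 remains.
r5c9 = 2: row 5 has {1,3,5,6}; col 9 has {3,9}; box has {1,3,4,5,7,8,9} → only 2 remains.
r4c9 = 6: row 4 has {1,8}; col 9 has {2,3,9}; box has {1,2,3,4,5,7,8,9} → only 6 remains.
r9c9 = 4: row 9 has {1,2,8,9}; col 9 has {2,3,6,9}; box has {2,3,5,7,8} → only 4 remains.
r8c9 = 1: row 8 has {5}; col 9 has {2,3,4,6,9}; box has {2,3,4,5,7,8} → only 1 remains.
r1c9 = 5: row 1 has {7,8,9}; col 9 has {1,2,3,4,6,9}; box has {2,6,9} → only 5 remains.
r7c7 = 9: row 7 has {2,3,4,6,7,8}; col 7 has {2,5,7,8}; box has {1,2,3,4,5,7,8} → only 9 remains.
r8c7 = 6: row 8 has {1,5}; col 7 has {2,5,7,8,9}; box has {1,2,3,4,5,7,8,9} → only 6 remains.
r7c5 = 5: row 7 has {2,3,4,6,7,8,9}; col 5 has {1,3}; box has {1,6,8} → only 5 remains.
r9c6 = 3: row 9 has {1,2,4,8,9}; col 6 has {6,7}; box has {1,5,6,8} → only 3 remains.
r7c3 = 1: row 7 has {2,3,4,5,6,7,8,9}; col 3 has {2,6,9}; box has {2,4,9} → only 1 remains.
r9c4 = 7: row 9 has {1,2,3,4,8,9}; col 4 has {2,5,8}; box has {1,3,5,6,8} → only 7 remains.
r9c3 = 5: row 9 has {1,2,3,4,7,8,9}; col 3 has {1,2,6,9}; box has {1,2,4,9} → only 5 remains.
r9c2 = 6: row 9 has {1,2,3,4,5,7,8,9}; col 2 has {2,8}; box has {1,2,4,5,9} → only 6 remains.
r1c1 = 2: in row 1, 2 can only go here (every other open cell in that row sees a 2).
r2c6 = 9: in row 2, 9 can only go here (every other open cell in that row sees a 9).
r2c9 = 8: in row 2, 8 can only go here (every other open cell in that row sees an 8).
r3c9 = 7: row 3 has {2,5,9}; col 9 has {1,2,3,4,5,6,8,9}; box has {2,5,6,8,9} → only 7 remains.
r3c1 = 6: in column 1, 6 can only go here (every other open cell in that column sees a 6).
r8c3 = 8: in column 3, 8 can only go here (every other open cell in that column sees an 8).
r6c1 = 8: in column 1, 8 can only go here (every other open cell in that column sees an 8).
r6c5 = 6: row 6 has {2,4,7,8,9}; col 5 has {1,3,5}; box has {} → only 6 remains.
r1c5 = 4: row 1 has {2,5,7,8,9}; col 5 has {1,3,5,6}; box has {2,3,5,7,9} → only 4 remains.
r3c5 = 8: row 3 has {2,5,6,7,9}; col 5 has {1,3,4,5,6}; box has {2,3,4,5,7,9} → only 8 remains.
r3c6 = 1: row 3 has {2,5,6,7,8,9}; col 6 has {3,6,7,9}; box has {2,3,4,5,7,8,9} → only 1 remains.
r6c6 = 5: row 6 has {2,4,6,7,8,9}; col 6 has {1,3,6,7,9}; box has {6} → only 5 remains.
r1c3 = 3: row 1 has {2,4,5,7,8,9}; col 3 has {1,2,5,6,8,9}; box has {2,6,8,9} → only 3 remains.
r1c4 = 6: row 1 has {2,3,4,5,7,8,9}; col 4 has {2,5,7,8}; box has {1,2,3,4,5,7,8,9} → only 6 remains.
r1c7 = 1: row 1 has {2,3,4,5,6,7,8,9}; col 7 has {2,5,6,7,8,9}; box has {2,5,6,7,8,9} → only 1 remains.
r2c7 = 4: row 2 has {2,3,6,8,9}; col 7 has {1,2,5,6,7,8,9}; box has {1,2,5,6,7,8,9} → only 4 remains.
r3c2 = 4: row 3 has {1,2,5,6,7,8,9}; col 2 has {2,6,8}; box has {2,3,6,8,9} → only 4 remains.
r3c7 = 3: row 3 has {1,2,4,5,6,7,8,9}; col 7 has {1,2,4,5,6,7,8,9}; box has {1,2,4,5,6,7,8,9} → only 3 remains.
r6c2 = 3: row 6 has {2,4,5,6,7,8,9}; col 2 has {2,4,6,8}; box has {1,2,6,8} → only 3 remains.
r6c4 = 1: row 6 has {2,3,4,5,6,7,8,9}; col 4 has {2,5,6,7,8}; box has {5,6} → only 1 remains.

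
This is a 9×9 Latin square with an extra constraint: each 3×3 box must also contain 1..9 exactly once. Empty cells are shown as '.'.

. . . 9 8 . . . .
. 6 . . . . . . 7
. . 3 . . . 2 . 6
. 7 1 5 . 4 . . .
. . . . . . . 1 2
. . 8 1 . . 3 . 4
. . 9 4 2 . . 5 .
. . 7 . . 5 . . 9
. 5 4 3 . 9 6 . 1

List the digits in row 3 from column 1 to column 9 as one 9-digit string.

983751246

row 2, column 4 = 2: row 2 has {6,7}; col 4 has {1,3,4,5,9}; box has {8,9} → only 2 remains.
row 3, column 4 = 7: row 3 has {2,3,6}; col 4 has {1,2,3,4,5,9}; box has {2,8,9} → only 7 remains.
row 3, column 6 = 1: row 3 has {2,3,6,7}; col 6 has {4,5,9}; box has {2,7,8,9} → only 1 remains.
row 4, column 9 = 8: row 4 has {1,4,5,7}; col 9 has {1,2,4,6,7,9}; box has {1,2,3,4} → only 8 remains.
row 7, column 9 = 3: row 7 has {2,4,5,9}; col 9 has {1,2,4,6,7,8,9}; box has {1,5,6,9} → only 3 remains.
row 9, column 5 = 7: row 9 has {1,3,4,5,6,9}; col 5 has {2,8}; box has {2,3,4,5,9} → only 7 remains.
row 1, column 9 = 5: row 1 has {8,9}; col 9 has {1,2,3,4,6,7,8,9}; box has {2,6,7} → only 5 remains.
row 2, column 3 = 5: row 2 has {2,6,7}; col 3 has {1,3,4,7,8,9}; box has {3,6} → only 5 remains.
row 2, column 6 = 3: row 2 has {2,5,6,7}; col 6 has {1,4,5,9}; box has {1,2,7,8,9} → only 3 remains.
row 4, column 7 = 9: row 4 has {1,4,5,7,8}; col 7 has {2,3,6}; box has {1,2,3,4,8} → only 9 remains.
row 4, column 8 = 6: row 4 has {1,4,5,7,8,9}; col 8 has {1,5}; box has {1,2,3,4,8,9} → only 6 remains.
row 5, column 3 = 6: row 5 has {1,2}; col 3 has {1,3,4,5,7,8,9}; box has {1,7,8} → only 6 remains.
row 5, column 4 = 8: row 5 has {1,2,6}; col 4 has {1,2,3,4,5,7,9}; box has {1,4,5} → only 8 remains.
row 5, column 6 = 7: row 5 has {1,2,6,8}; col 6 has {1,3,4,5,9}; box has {1,4,5,8} → only 7 remains.
row 5, column 7 = 5: row 5 has {1,2,6,7,8}; col 7 has {2,3,6,9}; box has {1,2,3,4,6,8,9} → only 5 remains.
row 6, column 8 = 7: row 6 has {1,3,4,8}; col 8 has {1,5,6}; box has {1,2,3,4,5,6,8,9} → only 7 remains.
row 8, column 4 = 6: row 8 has {5,7,9}; col 4 has {1,2,3,4,5,7,8,9}; box has {2,3,4,5,7,9} → only 6 remains.
row 8, column 5 = 1: row 8 has {5,6,7,9}; col 5 has {2,7,8}; box has {2,3,4,5,6,7,9} → only 1 remains.
row 1, column 3 = 2: row 1 has {5,8,9}; col 3 has {1,3,4,5,6,7,8,9}; box has {3,5,6} → only 2 remains.
row 1, column 6 = 6: row 1 has {2,5,8,9}; col 6 has {1,3,4,5,7,9}; box has {1,2,3,7,8,9} → only 6 remains.
row 2, column 5 = 4: row 2 has {2,3,5,6,7}; col 5 has {1,2,7,8}; box has {1,2,3,6,7,8,9} → only 4 remains.
row 3, column 5 = 5: row 3 has {1,2,3,6,7}; col 5 has {1,2,4,7,8}; box has {1,2,3,4,6,7,8,9} → only 5 remains.
row 4, column 5 = 3: row 4 has {1,4,5,6,7,8,9}; col 5 has {1,2,4,5,7,8}; box has {1,4,5,7,8} → only 3 remains.
row 5, column 5 = 9: row 5 has {1,2,5,6,7,8}; col 5 has {1,2,3,4,5,7,8}; box has {1,3,4,5,7,8} → only 9 remains.
row 6, column 5 = 6: row 6 has {1,3,4,7,8}; col 5 has {1,2,3,4,5,7,8,9}; box has {1,3,4,5,7,8,9} → only 6 remains.
row 6, column 6 = 2: row 6 has {1,3,4,6,7,8}; col 6 has {1,3,4,5,6,7,9}; box has {1,3,4,5,6,7,8,9} → only 2 remains.
row 7, column 6 = 8: row 7 has {2,3,4,5,9}; col 6 has {1,2,3,4,5,6,7,9}; box has {1,2,3,4,5,6,7,9} → only 8 remains.
row 7, column 7 = 7: row 7 has {2,3,4,5,8,9}; col 7 has {2,3,5,6,9}; box has {1,3,5,6,9} → only 7 remains.
row 4, column 1 = 2: row 4 has {1,3,4,5,6,7,8,9}; col 1 has {}; box has {1,6,7,8} → only 2 remains.
row 6, column 2 = 9: row 6 has {1,2,3,4,6,7,8}; col 2 has {5,6,7}; box has {1,2,6,7,8} → only 9 remains.
row 7, column 2 = 1: row 7 has {2,3,4,5,7,8,9}; col 2 has {5,6,7,9}; box has {4,5,7,9} → only 1 remains.
row 9, column 1 = 8: row 9 has {1,3,4,5,6,7,9}; col 1 has {2}; box has {1,4,5,7,9} → only 8 remains.
row 9, column 8 = 2: row 9 has {1,3,4,5,6,7,8,9}; col 8 has {1,5,6,7}; box has {1,3,5,6,7,9} → only 2 remains.
row 1, column 2 = 4: row 1 has {2,5,6,8,9}; col 2 has {1,5,6,7,9}; box has {2,3,5,6} → only 4 remains.
row 1, column 7 = 1: row 1 has {2,4,5,6,8,9}; col 7 has {2,3,5,6,7,9}; box has {2,5,6,7} → only 1 remains.
row 1, column 8 = 3: row 1 has {1,2,4,5,6,8,9}; col 8 has {1,2,5,6,7}; box has {1,2,5,6,7} → only 3 remains.
row 2, column 7 = 8: row 2 has {2,3,4,5,6,7}; col 7 has {1,2,3,5,6,7,9}; box has {1,2,3,5,6,7} → only 8 remains.
row 2, column 8 = 9: row 2 has {2,3,4,5,6,7,8}; col 8 has {1,2,3,5,6,7}; box has {1,2,3,5,6,7,8} → only 9 remains.
row 3, column 1 = 9: row 3 has {1,2,3,5,6,7}; col 1 has {2,8}; box has {2,3,4,5,6} → only 9 remains.
row 3, column 2 = 8: row 3 has {1,2,3,5,6,7,9}; col 2 has {1,4,5,6,7,9}; box has {2,3,4,5,6,9} → only 8 remains.
row 3, column 8 = 4: row 3 has {1,2,3,5,6,7,8,9}; col 8 has {1,2,3,5,6,7,9}; box has {1,2,3,5,6,7,8,9} → only 4 remains.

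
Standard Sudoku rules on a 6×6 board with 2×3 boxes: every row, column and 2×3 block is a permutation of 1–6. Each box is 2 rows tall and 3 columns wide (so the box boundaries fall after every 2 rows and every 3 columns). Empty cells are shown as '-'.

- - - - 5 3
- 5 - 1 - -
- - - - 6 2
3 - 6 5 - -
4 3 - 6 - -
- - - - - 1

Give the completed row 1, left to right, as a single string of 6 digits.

614253

r4c6 = 4: row 4 has {3,5,6}; col 6 has {1,2,3}; box has {2,5,6} → only 4 remains.
r5c5 = 2: row 5 has {3,4,6}; col 5 has {5,6}; box has {1,6} → only 2 remains.
r5c6 = 5: row 5 has {2,3,4,6}; col 6 has {1,2,3,4}; box has {1,2,6} → only 5 remains.
r2c5 = 4: row 2 has {1,5}; col 5 has {2,5,6}; box has {1,3,5} → only 4 remains.
r2c6 = 6: row 2 has {1,4,5}; col 6 has {1,2,3,4,5}; box has {1,3,4,5} → only 6 remains.
r3c4 = 3: row 3 has {2,6}; col 4 has {1,5,6}; box has {2,4,5,6} → only 3 remains.
r4c5 = 1: row 4 has {3,4,5,6}; col 5 has {2,4,5,6}; box has {2,3,4,5,6} → only 1 remains.
r5c3 = 1: row 5 has {2,3,4,5,6}; col 3 has {6}; box has {3,4} → only 1 remains.
r6c4 = 4: row 6 has {1}; col 4 has {1,3,5,6}; box has {1,2,5,6} → only 4 remains.
r6c5 = 3: row 6 has {1,4}; col 5 has {1,2,4,5,6}; box has {1,2,4,5,6} → only 3 remains.
r1c4 = 2: row 1 has {3,5}; col 4 has {1,3,4,5,6}; box has {1,3,4,5,6} → only 2 remains.
r2c1 = 2: row 2 has {1,4,5,6}; col 1 has {3,4}; box has {5} → only 2 remains.
r2c3 = 3: row 2 has {1,2,4,5,6}; col 3 has {1,6}; box has {2,5} → only 3 remains.
r4c2 = 2: row 4 has {1,3,4,5,6}; col 2 has {3,5}; box has {3,6} → only 2 remains.
r6c2 = 6: row 6 has {1,3,4}; col 2 has {2,3,5}; box has {1,3,4} → only 6 remains.
r1c3 = 4: row 1 has {2,3,5}; col 3 has {1,3,6}; box has {2,3,5} → only 4 remains.
r3c3 = 5: row 3 has {2,3,6}; col 3 has {1,3,4,6}; box has {2,3,6} → only 5 remains.
r6c1 = 5: row 6 has {1,3,4,6}; col 1 has {2,3,4}; box has {1,3,4,6} → only 5 remains.
r6c3 = 2: row 6 has {1,3,4,5,6}; col 3 has {1,3,4,5,6}; box has {1,3,4,5,6} → only 2 remains.
r1c2 = 1: row 1 has {2,3,4,5}; col 2 has {2,3,5,6}; box has {2,3,4,5} → only 1 remains.
r3c1 = 1: row 3 has {2,3,5,6}; col 1 has {2,3,4,5}; box has {2,3,5,6} → only 1 remains.
r3c2 = 4: row 3 has {1,2,3,5,6}; col 2 has {1,2,3,5,6}; box has {1,2,3,5,6} → only 4 remains.
r1c1 = 6: row 1 has {1,2,3,4,5}; col 1 has {1,2,3,4,5}; box has {1,2,3,4,5} → only 6 remains.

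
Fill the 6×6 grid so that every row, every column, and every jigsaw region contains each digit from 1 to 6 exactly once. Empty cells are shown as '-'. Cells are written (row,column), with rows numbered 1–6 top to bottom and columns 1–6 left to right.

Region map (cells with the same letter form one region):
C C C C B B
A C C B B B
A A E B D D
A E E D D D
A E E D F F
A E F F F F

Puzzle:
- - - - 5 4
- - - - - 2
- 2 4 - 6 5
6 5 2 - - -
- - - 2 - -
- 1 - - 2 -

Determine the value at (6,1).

(1,1) = 2: in row 1, 2 can only go here (every other open cell in that row sees a 2).
(5,1) = 5: in row 5, 5 can only go here (every other open cell in that row sees a 5).
(2,3) = 5: in row 2, 5 can only go here (every other open cell in that row sees a 5).
(5,5) = 4: in row 5, 4 can only go here (every other open cell in that row sees a 4).
(4,4) = 4: in row 4, 4 can only go here (every other open cell in that row sees a 4).
(5,6) = 1: in row 5, 1 can only go here (every other open cell in that row sees a 1).
(4,6) = 3: row 4 has {2,4,5,6}; col 6 has {1,2,4,5}; region has {2,4,5,6} → only 3 remains.
(6,6) = 6: row 6 has {1,2}; col 6 has {1,2,3,4,5}; region has {1,2,4} → only 6 remains.
(4,5) = 1: row 4 has {2,3,4,5,6}; col 5 has {2,4,5,6}; region has {2,3,4,5,6} → only 1 remains.
(6,3) = 3: row 6 has {1,2,6}; col 3 has {2,4,5}; region has {1,2,4,6} → only 3 remains.
(6,4) = 5: row 6 has {1,2,3,6}; col 4 has {2,4}; region has {1,2,3,4,6} → only 5 remains.
(2,5) = 3: row 2 has {2,5}; col 5 has {1,2,4,5,6}; region has {2,4,5} → only 3 remains.
(3,4) = 1: row 3 has {2,4,5,6}; col 4 has {2,4,5}; region has {2,3,4,5} → only 1 remains.
(5,3) = 6: row 5 has {1,2,4,5}; col 3 has {2,3,4,5}; region has {1,2,4,5} → only 6 remains.
(6,1) = 4: row 6 has {1,2,3,5,6}; col 1 has {2,5,6}; region has {2,5,6} → only 4 remains.

4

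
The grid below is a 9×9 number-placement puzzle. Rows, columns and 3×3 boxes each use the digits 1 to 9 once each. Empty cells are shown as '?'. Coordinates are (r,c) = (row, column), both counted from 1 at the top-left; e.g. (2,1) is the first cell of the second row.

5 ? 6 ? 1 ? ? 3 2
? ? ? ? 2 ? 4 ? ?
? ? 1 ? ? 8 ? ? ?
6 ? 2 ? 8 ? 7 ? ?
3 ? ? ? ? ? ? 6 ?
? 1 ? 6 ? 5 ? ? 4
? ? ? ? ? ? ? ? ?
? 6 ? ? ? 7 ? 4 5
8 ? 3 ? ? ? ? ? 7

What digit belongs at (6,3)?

8

(8,3) = 9: row 8 has {4,5,6,7}; col 3 has {1,2,3,6}; box has {3,6,8} → only 9 remains.
(8,5) = 3: row 8 has {4,5,6,7,9}; col 5 has {1,2,8}; box has {7} → only 3 remains.
(6,7) = 3: in row 6, 3 can only go here (every other open cell in that row sees a 3).
(6,8) = 2: in row 6, 2 can only go here (every other open cell in that row sees a 2).
(6,3) = 8: in row 6, 8 can only go here (every other open cell in that row sees an 8).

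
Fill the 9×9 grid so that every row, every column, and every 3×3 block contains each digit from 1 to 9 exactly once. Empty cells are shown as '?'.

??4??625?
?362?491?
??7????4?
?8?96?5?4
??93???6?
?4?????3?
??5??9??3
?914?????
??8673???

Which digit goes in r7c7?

4

r1c2 = 1: row 1 has {2,4,5,6}; col 2 has {3,4,8,9}; box has {3,4,6,7} → only 1 remains.
r6c3 = 2: row 6 has {3,4}; col 3 has {1,4,5,6,7,8,9}; box has {4,8,9} → only 2 remains.
r9c2 = 2: row 9 has {3,6,7,8}; col 2 has {1,3,4,8,9}; box has {1,5,8,9} → only 2 remains.
r9c8 = 9: row 9 has {2,3,6,7,8}; col 8 has {1,3,4,5,6}; box has {3} → only 9 remains.
r3c2 = 5: row 3 has {4,7}; col 2 has {1,2,3,4,8,9}; box has {1,3,4,6,7} → only 5 remains.
r4c3 = 3: row 4 has {4,5,6,8,9}; col 3 has {1,2,4,5,6,7,8,9}; box has {2,4,8,9} → only 3 remains.
r5c2 = 7: row 5 has {3,6,9}; col 2 has {1,2,3,4,5,8,9}; box has {2,3,4,8,9} → only 7 remains.
r7c2 = 6: row 7 has {3,5,9}; col 2 has {1,2,3,4,5,7,8,9}; box has {1,2,5,8,9} → only 6 remains.
r9c1 = 4: row 9 has {2,3,6,7,8,9}; col 1 has {}; box has {1,2,5,6,8,9} → only 4 remains.
r9c7 = 1: row 9 has {2,3,4,6,7,8,9}; col 7 has {2,5,9}; box has {3,9} → only 1 remains.
r9c9 = 5: row 9 has {1,2,3,4,6,7,8,9}; col 9 has {3,4}; box has {1,3,9} → only 5 remains.
r2c1 = 8: row 2 has {1,2,3,4,6,9}; col 1 has {4}; box has {1,3,4,5,6,7} → only 8 remains.
r2c5 = 5: row 2 has {1,2,3,4,6,8,9}; col 5 has {6,7}; box has {2,4,6} → only 5 remains.
r2c9 = 7: row 2 has {1,2,3,4,5,6,8,9}; col 9 has {3,4,5}; box has {1,2,4,5,9} → only 7 remains.
r4c1 = 1: row 4 has {3,4,5,6,8,9}; col 1 has {4,8}; box has {2,3,4,7,8,9} → only 1 remains.
r5c1 = 5: row 5 has {3,6,7,9}; col 1 has {1,4,8}; box has {1,2,3,4,7,8,9} → only 5 remains.
r5c7 = 8: row 5 has {3,5,6,7,9}; col 7 has {1,2,5,9}; box has {3,4,5,6} → only 8 remains.
r6c1 = 6: row 6 has {2,3,4}; col 1 has {1,4,5,8}; box has {1,2,3,4,5,7,8,9} → only 6 remains.
r6c7 = 7: row 6 has {2,3,4,6}; col 7 has {1,2,5,8,9}; box has {3,4,5,6,8} → only 7 remains.
r7c1 = 7: row 7 has {3,5,6,9}; col 1 has {1,4,5,6,8}; box has {1,2,4,5,6,8,9} → only 7 remains.
r7c7 = 4: row 7 has {3,5,6,7,9}; col 7 has {1,2,5,7,8,9}; box has {1,3,5,9} → only 4 remains.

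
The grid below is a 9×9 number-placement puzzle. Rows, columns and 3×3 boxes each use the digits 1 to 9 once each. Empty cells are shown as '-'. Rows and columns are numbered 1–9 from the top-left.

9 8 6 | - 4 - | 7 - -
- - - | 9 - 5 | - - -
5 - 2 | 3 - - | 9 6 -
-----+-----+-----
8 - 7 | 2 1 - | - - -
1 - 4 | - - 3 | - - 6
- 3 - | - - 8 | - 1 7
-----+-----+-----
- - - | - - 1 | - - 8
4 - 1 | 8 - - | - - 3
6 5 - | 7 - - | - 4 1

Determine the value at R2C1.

R1C4 = 1 (sole candidate).
R1C6 = 2 (sole candidate).
R1C9 = 5 (sole candidate).
R2C3 = 3 (sole candidate).
R3C6 = 7 (sole candidate).
R3C9 = 4 (sole candidate).
R4C9 = 9 (sole candidate).
R5C4 = 5 (sole candidate).
R6C1 = 2 (sole candidate).
R7C3 = 9 (sole candidate).
R9C3 = 8 (sole candidate).
R9C6 = 9 (sole candidate).
R9C7 = 2 (sole candidate).
R1C8 = 3 (sole candidate).
R2C1 = 7: row 2 has {3,5,9}; col 1 has {1,2,4,5,6,8,9}; box has {2,3,5,6,8,9} → only 7 remains.

7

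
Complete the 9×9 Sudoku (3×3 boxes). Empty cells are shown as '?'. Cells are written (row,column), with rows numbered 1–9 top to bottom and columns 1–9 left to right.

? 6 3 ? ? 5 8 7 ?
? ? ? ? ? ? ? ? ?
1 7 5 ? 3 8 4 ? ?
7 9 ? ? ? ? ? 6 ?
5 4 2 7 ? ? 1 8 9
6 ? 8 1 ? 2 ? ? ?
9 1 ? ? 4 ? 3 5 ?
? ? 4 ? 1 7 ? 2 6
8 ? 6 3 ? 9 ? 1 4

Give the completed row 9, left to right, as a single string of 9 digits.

(2,3) = 9 (sole candidate).
(2,8) = 3 (sole candidate).
(3,8) = 9 (sole candidate).
(3,9) = 2 (sole candidate).
(4,3) = 1 (sole candidate).
(5,5) = 6 (sole candidate).
(5,6) = 3 (sole candidate).
(6,2) = 3 (sole candidate).
(6,8) = 4 (sole candidate).
(7,3) = 7 (sole candidate).
(7,6) = 6 (sole candidate).
(7,9) = 8 (sole candidate).
(8,1) = 3 (sole candidate).
(8,2) = 5 (sole candidate).
(8,4) = 8 (sole candidate).
(8,7) = 9 (sole candidate).
(9,2) = 2: row 9 has {1,3,4,6,8,9}; col 2 has {1,3,4,5,6,7,9}; box has {1,3,4,5,6,7,8,9} → only 2 remains.
(9,5) = 5: row 9 has {1,2,3,4,6,8,9}; col 5 has {1,3,4,6}; box has {1,3,4,6,7,8,9} → only 5 remains.
(9,7) = 7: row 9 has {1,2,3,4,5,6,8,9}; col 7 has {1,3,4,8,9}; box has {1,2,3,4,5,6,8,9} → only 7 remains.

826359714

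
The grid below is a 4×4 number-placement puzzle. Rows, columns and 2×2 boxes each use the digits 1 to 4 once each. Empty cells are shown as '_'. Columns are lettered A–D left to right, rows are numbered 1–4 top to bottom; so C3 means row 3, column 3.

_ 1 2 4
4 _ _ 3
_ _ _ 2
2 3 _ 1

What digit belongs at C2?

A1 = 3 (sole candidate).
B2 = 2 (sole candidate).
C2 = 1: row 2 has {2,3,4}; col 3 has {2}; box has {2,3,4} → only 1 remains.

1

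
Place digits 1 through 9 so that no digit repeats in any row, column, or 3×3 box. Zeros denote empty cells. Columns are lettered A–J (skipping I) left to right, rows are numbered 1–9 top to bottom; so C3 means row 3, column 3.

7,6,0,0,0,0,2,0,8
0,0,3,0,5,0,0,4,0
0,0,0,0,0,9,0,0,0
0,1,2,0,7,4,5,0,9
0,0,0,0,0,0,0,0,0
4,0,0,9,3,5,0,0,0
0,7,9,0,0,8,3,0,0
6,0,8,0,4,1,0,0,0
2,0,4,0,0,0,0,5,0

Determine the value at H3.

3

E1 = 1: row 1 has {2,6,7,8}; col 5 has {3,4,5,7}; box has {5,9} → only 1 remains.
F1 = 3: row 1 has {1,2,6,7,8}; col 6 has {1,4,5,8,9}; box has {1,5,9} → only 3 remains.
H1 = 9: row 1 has {1,2,3,6,7,8}; col 8 has {4,5}; box has {2,4,8} → only 9 remains.
B6 = 8: row 6 has {3,4,5,9}; col 2 has {1,6,7}; box has {1,2,4} → only 8 remains.
B9 = 3: row 9 has {2,4,5}; col 2 has {1,6,7,8}; box has {2,4,6,7,8,9} → only 3 remains.
C1 = 5: row 1 has {1,2,3,6,7,8,9}; col 3 has {2,3,4,8,9}; box has {3,6,7} → only 5 remains.
D1 = 4: row 1 has {1,2,3,5,6,7,8,9}; col 4 has {9}; box has {1,3,5,9} → only 4 remains.
C3 = 1: row 3 has {9}; col 3 has {2,3,4,5,8,9}; box has {3,5,6,7} → only 1 remains.
A4 = 3: row 4 has {1,2,4,5,7,9}; col 1 has {2,4,6,7}; box has {1,2,4,8} → only 3 remains.
B8 = 5: row 8 has {1,4,6,8}; col 2 has {1,3,6,7,8}; box has {2,3,4,6,7,8,9} → only 5 remains.
A3 = 8: row 3 has {1,9}; col 1 has {2,3,4,6,7}; box has {1,3,5,6,7} → only 8 remains.
B5 = 9: row 5 has {}; col 2 has {1,3,5,6,7,8}; box has {1,2,3,4,8} → only 9 remains.
A7 = 1: row 7 has {3,7,8,9}; col 1 has {2,3,4,6,7,8}; box has {2,3,4,5,6,7,8,9} → only 1 remains.
A2 = 9: row 2 has {3,4,5}; col 1 has {1,2,3,4,6,7,8}; box has {1,3,5,6,7,8} → only 9 remains.
B2 = 2: row 2 has {3,4,5,9}; col 2 has {1,3,5,6,7,8,9}; box has {1,3,5,6,7,8,9} → only 2 remains.
B3 = 4: row 3 has {1,8,9}; col 2 has {1,2,3,5,6,7,8,9}; box has {1,2,3,5,6,7,8,9} → only 4 remains.
A5 = 5: row 5 has {9}; col 1 has {1,2,3,4,6,7,8,9}; box has {1,2,3,4,8,9} → only 5 remains.
D2 = 8: in row 2, 8 can only go here (every other open cell in that row sees an 8).
D4 = 6: row 4 has {1,2,3,4,5,7,9}; col 4 has {4,8,9}; box has {3,4,5,7,9} → only 6 remains.
H4 = 8: row 4 has {1,2,3,4,5,6,7,9}; col 8 has {4,5,9}; box has {5,9} → only 8 remains.
F5 = 2: row 5 has {5,9}; col 6 has {1,3,4,5,8,9}; box has {3,4,5,6,7,9} → only 2 remains.
D9 = 7: row 9 has {2,3,4,5}; col 4 has {4,6,8,9}; box has {1,4,8} → only 7 remains.
F9 = 6: row 9 has {2,3,4,5,7}; col 6 has {1,2,3,4,5,8,9}; box has {1,4,7,8} → only 6 remains.
J9 = 1: row 9 has {2,3,4,5,6,7}; col 9 has {8,9}; box has {3,5} → only 1 remains.
F2 = 7: row 2 has {2,3,4,5,8,9}; col 6 has {1,2,3,4,5,6,8,9}; box has {1,3,4,5,8,9} → only 7 remains.
J2 = 6: row 2 has {2,3,4,5,7,8,9}; col 9 has {1,8,9}; box has {2,4,8,9} → only 6 remains.
D3 = 2: row 3 has {1,4,8,9}; col 4 has {4,6,7,8,9}; box has {1,3,4,5,7,8,9} → only 2 remains.
E3 = 6: row 3 has {1,2,4,8,9}; col 5 has {1,3,4,5,7}; box has {1,2,3,4,5,7,8,9} → only 6 remains.
G3 = 7: row 3 has {1,2,4,6,8,9}; col 7 has {2,3,5}; box has {2,4,6,8,9} → only 7 remains.
H3 = 3: row 3 has {1,2,4,6,7,8,9}; col 8 has {4,5,8,9}; box has {2,4,6,7,8,9} → only 3 remains.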